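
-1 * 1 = -1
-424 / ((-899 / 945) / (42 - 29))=5208840 / 899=5794.04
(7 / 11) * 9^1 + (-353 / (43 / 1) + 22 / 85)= -89384 / 40205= -2.22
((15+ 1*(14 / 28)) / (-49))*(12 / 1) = -186 / 49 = -3.80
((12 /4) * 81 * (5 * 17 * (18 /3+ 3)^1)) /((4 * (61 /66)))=6134535 /122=50283.07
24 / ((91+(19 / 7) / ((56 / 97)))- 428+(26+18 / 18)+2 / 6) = -28224 / 358639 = -0.08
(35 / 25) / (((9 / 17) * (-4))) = -119 / 180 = -0.66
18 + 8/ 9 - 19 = -1/ 9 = -0.11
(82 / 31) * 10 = 820 / 31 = 26.45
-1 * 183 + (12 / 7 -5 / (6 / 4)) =-3877 / 21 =-184.62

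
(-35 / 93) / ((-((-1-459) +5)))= -1 / 1209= -0.00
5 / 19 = 0.26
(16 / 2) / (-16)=-0.50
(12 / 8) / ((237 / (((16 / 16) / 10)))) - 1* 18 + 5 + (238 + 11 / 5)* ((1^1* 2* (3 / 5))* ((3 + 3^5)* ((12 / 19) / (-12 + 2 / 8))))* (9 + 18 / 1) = -726066344971 / 7054700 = -102919.52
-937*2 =-1874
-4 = -4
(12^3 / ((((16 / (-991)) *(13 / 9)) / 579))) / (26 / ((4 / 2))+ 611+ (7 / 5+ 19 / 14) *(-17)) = -39040603560 / 525187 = -74336.58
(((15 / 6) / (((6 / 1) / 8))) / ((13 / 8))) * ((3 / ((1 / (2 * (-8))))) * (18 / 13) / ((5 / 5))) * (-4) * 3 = 276480 / 169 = 1635.98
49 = 49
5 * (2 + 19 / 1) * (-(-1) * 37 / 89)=3885 / 89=43.65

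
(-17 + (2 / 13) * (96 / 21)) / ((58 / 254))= -188341 / 2639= -71.37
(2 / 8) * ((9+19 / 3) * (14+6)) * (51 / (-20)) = -391 / 2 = -195.50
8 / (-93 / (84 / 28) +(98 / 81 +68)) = 648 / 3095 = 0.21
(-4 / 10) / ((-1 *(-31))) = -2 / 155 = -0.01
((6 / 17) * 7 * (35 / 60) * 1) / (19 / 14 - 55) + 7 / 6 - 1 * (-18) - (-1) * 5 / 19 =28239803 / 1455438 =19.40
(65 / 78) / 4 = 5 / 24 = 0.21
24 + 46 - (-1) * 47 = 117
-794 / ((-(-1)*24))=-397 / 12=-33.08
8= 8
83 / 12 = 6.92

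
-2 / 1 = -2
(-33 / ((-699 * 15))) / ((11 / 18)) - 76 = -88534 / 1165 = -75.99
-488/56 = -61/7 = -8.71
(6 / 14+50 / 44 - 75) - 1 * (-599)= 80937 / 154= 525.56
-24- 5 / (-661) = -15859 / 661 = -23.99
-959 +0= -959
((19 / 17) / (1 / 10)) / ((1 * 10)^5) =19 / 170000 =0.00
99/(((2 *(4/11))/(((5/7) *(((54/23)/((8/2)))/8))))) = 147015/20608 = 7.13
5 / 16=0.31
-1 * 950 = -950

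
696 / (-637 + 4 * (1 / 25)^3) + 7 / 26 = -0.82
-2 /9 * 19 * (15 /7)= -190 /21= -9.05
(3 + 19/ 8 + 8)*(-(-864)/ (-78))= -1926/ 13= -148.15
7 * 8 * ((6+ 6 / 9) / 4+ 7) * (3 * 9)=13104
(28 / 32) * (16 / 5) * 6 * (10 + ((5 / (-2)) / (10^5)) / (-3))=8400007 / 50000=168.00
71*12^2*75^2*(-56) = -3220560000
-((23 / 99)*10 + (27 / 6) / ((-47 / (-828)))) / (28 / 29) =-84.51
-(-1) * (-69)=-69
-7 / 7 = -1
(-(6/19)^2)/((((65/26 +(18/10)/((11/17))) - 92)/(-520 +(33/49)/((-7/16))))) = -708396480/1181147597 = -0.60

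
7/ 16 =0.44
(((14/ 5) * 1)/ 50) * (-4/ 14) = -2/ 125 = -0.02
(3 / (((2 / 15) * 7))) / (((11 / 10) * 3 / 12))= 900 / 77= 11.69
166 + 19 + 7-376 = -184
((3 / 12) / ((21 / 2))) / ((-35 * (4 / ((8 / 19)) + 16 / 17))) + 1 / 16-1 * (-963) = 4020593053 / 4174800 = 963.06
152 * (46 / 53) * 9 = 62928 / 53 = 1187.32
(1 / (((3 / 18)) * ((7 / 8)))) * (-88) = -4224 / 7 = -603.43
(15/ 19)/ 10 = 3/ 38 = 0.08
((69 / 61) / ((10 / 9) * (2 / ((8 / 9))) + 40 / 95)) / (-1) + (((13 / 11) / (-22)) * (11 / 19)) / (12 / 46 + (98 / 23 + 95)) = -0.39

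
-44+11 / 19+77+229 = 4989 / 19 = 262.58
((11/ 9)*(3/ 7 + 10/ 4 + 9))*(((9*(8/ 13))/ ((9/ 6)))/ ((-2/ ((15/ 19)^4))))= -123997500/ 11859211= -10.46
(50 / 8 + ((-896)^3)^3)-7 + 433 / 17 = -25309350466521845453981481327 / 68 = -372196330390027139029139400.00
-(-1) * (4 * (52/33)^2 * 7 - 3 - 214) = -160601/1089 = -147.48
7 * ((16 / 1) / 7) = 16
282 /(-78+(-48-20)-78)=-141 /112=-1.26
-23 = -23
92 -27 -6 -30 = 29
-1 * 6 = -6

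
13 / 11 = 1.18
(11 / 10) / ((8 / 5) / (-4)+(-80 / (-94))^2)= 24299 / 7164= 3.39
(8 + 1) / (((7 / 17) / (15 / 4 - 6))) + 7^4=65851 / 28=2351.82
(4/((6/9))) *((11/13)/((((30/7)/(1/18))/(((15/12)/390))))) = 77/365040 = 0.00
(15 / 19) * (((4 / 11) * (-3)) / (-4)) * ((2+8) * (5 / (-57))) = -750 / 3971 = -0.19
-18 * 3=-54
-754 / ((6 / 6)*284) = -377 / 142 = -2.65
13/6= 2.17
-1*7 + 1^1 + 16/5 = -14/5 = -2.80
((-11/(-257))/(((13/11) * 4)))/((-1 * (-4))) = 121/53456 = 0.00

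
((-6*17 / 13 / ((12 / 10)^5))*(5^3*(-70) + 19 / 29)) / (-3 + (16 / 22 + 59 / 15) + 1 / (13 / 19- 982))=2538631515625 / 152712144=16623.64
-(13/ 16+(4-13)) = 131/ 16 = 8.19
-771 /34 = -22.68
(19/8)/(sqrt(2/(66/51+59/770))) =19 * sqrt(117436935)/104720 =1.97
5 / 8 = 0.62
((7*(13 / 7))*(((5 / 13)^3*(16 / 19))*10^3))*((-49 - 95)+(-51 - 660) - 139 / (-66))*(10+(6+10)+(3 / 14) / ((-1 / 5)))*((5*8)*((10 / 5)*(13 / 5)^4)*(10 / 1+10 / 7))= -16998909291520000 / 30723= -553295879032.65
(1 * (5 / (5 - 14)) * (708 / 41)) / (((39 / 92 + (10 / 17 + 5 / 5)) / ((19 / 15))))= -7012976 / 1161243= -6.04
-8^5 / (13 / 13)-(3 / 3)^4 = -32769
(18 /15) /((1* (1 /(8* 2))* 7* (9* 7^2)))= 32 /5145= 0.01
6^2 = 36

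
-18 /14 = -9 /7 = -1.29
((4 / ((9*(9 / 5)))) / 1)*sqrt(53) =20*sqrt(53) / 81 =1.80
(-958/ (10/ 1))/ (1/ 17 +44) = -8143/ 3745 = -2.17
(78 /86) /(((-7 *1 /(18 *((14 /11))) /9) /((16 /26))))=-7776 /473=-16.44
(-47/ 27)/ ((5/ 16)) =-5.57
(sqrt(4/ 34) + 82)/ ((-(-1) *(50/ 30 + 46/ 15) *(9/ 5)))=9.66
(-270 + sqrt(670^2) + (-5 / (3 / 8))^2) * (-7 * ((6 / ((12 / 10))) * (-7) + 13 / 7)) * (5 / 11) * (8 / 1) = 48256000 / 99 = 487434.34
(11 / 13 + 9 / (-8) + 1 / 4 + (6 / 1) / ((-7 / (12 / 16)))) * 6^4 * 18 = -1425924 / 91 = -15669.49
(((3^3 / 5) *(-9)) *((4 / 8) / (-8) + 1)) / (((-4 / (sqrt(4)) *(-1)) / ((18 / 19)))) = -6561 / 304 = -21.58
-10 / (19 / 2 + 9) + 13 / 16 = 161 / 592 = 0.27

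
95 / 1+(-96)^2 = 9311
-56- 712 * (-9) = 6352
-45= -45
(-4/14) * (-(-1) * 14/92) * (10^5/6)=-724.64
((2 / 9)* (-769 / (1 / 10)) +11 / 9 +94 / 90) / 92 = -38399 / 2070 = -18.55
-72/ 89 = -0.81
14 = 14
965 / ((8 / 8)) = 965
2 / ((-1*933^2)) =-2 / 870489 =-0.00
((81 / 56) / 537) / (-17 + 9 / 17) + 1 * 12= 33680181 / 2806720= 12.00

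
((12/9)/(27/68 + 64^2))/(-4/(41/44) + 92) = 2788/751262835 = 0.00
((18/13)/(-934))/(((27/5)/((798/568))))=-665/1724164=-0.00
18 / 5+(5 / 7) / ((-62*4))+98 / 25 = 326243 / 43400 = 7.52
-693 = -693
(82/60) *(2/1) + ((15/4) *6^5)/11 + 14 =440161/165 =2667.64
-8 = -8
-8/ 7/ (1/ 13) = -104/ 7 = -14.86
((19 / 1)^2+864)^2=1500625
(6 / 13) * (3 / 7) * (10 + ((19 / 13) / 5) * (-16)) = 6228 / 5915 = 1.05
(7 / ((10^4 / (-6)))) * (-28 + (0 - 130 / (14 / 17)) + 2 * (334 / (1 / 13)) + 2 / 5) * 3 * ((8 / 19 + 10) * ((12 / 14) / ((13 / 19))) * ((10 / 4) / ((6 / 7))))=-265027059 / 65000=-4077.34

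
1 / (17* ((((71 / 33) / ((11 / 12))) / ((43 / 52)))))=5203 / 251056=0.02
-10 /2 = -5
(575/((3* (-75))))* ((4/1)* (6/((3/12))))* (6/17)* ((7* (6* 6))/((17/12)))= -4451328/289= -15402.52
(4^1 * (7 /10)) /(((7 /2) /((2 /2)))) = 4 /5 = 0.80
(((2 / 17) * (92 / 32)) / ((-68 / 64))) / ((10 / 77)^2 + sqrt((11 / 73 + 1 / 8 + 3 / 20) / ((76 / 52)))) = 131576368000 / 7130549642217 - 281224328 * sqrt(224125330) / 7130549642217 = -0.57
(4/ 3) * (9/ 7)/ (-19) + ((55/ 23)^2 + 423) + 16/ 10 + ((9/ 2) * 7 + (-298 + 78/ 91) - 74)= 63733067/ 703570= 90.59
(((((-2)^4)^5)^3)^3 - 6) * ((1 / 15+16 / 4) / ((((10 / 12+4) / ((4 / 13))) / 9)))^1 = 3570673960468426454063586000000000000000000000000000000.00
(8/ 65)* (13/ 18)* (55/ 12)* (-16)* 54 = -352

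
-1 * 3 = -3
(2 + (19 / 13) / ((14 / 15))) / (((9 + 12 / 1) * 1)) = 0.17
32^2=1024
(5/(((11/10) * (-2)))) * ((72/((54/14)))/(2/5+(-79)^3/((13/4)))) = 45500/162702441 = 0.00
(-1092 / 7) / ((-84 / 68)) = 884 / 7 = 126.29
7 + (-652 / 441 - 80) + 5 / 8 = -260555 / 3528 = -73.85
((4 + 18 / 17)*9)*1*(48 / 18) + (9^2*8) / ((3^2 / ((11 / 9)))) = 209.41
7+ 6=13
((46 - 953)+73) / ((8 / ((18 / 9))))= -417 / 2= -208.50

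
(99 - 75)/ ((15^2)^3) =8/ 3796875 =0.00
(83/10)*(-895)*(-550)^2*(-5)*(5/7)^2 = 280890156250/49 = 5732452168.37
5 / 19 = 0.26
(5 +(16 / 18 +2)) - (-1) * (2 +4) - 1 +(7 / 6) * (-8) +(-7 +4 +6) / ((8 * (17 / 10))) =2311 / 612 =3.78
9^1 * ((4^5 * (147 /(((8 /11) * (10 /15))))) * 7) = 19559232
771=771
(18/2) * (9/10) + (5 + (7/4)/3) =821/60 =13.68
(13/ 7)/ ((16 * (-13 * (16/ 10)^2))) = -0.00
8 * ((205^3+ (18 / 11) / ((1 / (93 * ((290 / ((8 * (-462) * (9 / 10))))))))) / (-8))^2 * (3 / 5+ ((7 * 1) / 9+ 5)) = 194052831297482701125 / 3279584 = 59169953048155.71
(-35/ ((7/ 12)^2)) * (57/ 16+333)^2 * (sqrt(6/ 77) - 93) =121357571625/ 112 - 1304920125 * sqrt(462)/ 8624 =1080297404.94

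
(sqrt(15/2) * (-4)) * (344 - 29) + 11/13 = -3449.81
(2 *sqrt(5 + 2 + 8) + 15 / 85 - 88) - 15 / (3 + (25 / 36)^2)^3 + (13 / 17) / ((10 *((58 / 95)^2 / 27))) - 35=-1236756450628644813 / 10513102646128072 + 2 *sqrt(15)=-109.89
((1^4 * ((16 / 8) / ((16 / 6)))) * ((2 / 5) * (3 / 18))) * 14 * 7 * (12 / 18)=49 / 15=3.27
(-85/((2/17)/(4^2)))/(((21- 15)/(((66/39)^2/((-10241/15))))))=1271600/157339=8.08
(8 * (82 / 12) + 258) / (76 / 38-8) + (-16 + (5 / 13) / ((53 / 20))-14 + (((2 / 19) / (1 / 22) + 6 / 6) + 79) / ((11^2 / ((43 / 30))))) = -5773070203 / 71280495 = -80.99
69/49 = 1.41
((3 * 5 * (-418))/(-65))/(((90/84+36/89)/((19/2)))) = 4947866/7969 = 620.89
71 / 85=0.84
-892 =-892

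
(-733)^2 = 537289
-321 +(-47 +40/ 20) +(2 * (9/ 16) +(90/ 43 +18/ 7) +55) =-305.21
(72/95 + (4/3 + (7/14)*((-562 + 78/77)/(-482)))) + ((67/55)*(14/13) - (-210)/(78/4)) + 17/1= 31.75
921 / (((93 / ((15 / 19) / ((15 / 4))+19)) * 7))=112055 / 4123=27.18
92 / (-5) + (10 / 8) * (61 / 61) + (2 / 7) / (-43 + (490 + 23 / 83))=-22282851 / 1299340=-17.15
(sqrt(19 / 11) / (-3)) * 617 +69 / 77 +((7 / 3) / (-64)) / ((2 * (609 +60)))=17725285 / 19780992 -617 * sqrt(209) / 33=-269.40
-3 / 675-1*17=-3826 / 225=-17.00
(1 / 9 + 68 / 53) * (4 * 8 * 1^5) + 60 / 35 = 154684 / 3339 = 46.33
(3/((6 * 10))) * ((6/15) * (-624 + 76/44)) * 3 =-4107/110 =-37.34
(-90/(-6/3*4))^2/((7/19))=38475/112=343.53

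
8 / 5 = 1.60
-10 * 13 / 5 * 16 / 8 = -52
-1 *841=-841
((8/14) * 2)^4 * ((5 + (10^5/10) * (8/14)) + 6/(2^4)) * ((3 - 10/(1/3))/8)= -553480128/16807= -32931.52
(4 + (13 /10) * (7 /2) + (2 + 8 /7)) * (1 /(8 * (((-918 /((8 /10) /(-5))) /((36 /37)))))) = 1637 /6604500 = 0.00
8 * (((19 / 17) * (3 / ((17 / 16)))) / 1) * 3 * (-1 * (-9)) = 196992 / 289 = 681.63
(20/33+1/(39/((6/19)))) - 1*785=-6393529/8151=-784.39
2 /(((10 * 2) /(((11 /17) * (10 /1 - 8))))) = 11 /85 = 0.13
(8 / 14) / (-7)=-0.08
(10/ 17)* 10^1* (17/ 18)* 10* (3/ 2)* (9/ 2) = 375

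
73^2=5329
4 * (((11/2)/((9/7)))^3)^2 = 208422380089/8503056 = 24511.47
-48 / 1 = -48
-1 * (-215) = 215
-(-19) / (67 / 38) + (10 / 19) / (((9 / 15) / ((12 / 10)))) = 11.83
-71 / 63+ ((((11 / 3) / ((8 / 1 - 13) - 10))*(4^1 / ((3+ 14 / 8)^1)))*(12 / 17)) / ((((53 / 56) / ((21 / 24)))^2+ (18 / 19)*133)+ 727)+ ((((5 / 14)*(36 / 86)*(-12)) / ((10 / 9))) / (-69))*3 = -9914686566983 / 9380438167905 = -1.06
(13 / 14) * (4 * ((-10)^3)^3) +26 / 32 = -415999999909 / 112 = -3714285713.47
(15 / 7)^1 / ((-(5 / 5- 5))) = 0.54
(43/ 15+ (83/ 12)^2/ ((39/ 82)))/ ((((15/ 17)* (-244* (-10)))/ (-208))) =-24692381/ 2470500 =-9.99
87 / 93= 29 / 31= 0.94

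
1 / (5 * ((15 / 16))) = 16 / 75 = 0.21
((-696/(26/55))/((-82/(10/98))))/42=7975/182819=0.04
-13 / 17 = -0.76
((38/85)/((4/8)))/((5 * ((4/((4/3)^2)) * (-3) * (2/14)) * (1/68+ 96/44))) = -0.08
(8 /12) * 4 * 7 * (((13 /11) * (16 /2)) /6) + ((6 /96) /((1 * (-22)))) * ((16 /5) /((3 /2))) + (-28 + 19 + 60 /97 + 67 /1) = 4226599 /48015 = 88.03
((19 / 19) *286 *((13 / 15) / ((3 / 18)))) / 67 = 22.20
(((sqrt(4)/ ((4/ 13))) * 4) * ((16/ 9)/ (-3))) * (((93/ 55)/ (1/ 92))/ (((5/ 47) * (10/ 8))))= -223049216/ 12375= -18024.18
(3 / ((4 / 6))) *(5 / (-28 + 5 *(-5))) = -45 / 106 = -0.42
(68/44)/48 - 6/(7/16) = -50569/3696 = -13.68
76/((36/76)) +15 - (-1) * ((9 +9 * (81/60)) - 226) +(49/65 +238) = 97975/468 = 209.35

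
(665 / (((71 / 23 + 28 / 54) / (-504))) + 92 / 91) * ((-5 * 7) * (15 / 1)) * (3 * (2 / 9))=947001038600 / 29107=32535164.69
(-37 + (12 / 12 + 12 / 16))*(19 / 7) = -2679 / 28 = -95.68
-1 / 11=-0.09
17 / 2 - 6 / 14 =113 / 14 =8.07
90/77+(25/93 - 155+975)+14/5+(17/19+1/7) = 561430621/680295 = 825.28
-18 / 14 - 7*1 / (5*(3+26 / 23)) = -5402 / 3325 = -1.62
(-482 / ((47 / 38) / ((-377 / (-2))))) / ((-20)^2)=-1726283 / 9400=-183.65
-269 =-269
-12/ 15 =-4/ 5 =-0.80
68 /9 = 7.56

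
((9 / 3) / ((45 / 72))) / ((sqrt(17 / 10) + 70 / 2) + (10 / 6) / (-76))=43639200 / 317561261-623808*sqrt(170) / 1587806305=0.13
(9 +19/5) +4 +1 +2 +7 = 134/5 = 26.80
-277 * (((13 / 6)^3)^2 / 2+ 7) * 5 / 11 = -7589790305 / 1026432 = -7394.34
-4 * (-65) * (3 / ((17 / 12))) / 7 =9360 / 119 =78.66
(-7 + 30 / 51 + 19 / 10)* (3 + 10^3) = -45253 / 10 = -4525.30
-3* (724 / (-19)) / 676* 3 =1629 / 3211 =0.51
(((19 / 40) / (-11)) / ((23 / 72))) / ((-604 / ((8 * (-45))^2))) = 1108080 / 38203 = 29.01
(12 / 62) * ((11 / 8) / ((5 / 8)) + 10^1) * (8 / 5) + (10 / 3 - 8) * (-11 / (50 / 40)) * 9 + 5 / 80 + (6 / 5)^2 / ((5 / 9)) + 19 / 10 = 23431819 / 62000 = 377.93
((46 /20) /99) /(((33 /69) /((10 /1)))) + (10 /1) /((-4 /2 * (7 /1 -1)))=-757 /2178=-0.35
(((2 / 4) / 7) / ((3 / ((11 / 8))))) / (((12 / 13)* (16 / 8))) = 143 / 8064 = 0.02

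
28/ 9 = 3.11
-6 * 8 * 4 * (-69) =13248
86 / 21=4.10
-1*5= -5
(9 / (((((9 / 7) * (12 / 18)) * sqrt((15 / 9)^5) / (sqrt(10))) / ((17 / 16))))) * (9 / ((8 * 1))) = 28917 * sqrt(6) / 6400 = 11.07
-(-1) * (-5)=-5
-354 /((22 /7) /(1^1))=-1239 /11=-112.64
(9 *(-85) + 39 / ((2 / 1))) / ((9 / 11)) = -5467 / 6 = -911.17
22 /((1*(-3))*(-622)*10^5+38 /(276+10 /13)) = 39578 /335693400247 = 0.00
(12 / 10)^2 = 36 / 25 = 1.44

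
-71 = -71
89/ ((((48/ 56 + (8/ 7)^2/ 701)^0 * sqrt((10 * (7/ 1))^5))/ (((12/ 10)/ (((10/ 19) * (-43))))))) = -0.00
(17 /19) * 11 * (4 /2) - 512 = -9354 /19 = -492.32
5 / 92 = 0.05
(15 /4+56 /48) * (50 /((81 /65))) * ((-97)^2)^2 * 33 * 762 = 11857379507777375 /27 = 439162203991754.63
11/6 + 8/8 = 17/6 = 2.83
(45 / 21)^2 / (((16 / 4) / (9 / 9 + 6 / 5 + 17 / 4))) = 5805 / 784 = 7.40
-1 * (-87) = 87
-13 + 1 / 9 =-116 / 9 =-12.89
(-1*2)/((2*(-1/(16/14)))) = 1.14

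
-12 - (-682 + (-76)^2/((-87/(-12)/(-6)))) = 158054/29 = 5450.14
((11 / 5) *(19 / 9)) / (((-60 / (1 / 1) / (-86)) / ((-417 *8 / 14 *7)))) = -2498386 / 225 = -11103.94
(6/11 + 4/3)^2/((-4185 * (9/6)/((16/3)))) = -3968/1323135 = -0.00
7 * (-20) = -140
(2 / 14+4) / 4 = 29 / 28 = 1.04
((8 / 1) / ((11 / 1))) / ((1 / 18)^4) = 839808 / 11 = 76346.18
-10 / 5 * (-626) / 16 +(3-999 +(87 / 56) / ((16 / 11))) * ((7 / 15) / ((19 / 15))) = -701155 / 2432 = -288.30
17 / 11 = 1.55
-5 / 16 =-0.31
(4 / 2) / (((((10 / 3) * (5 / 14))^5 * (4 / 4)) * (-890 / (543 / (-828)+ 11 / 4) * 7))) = -56205009 / 199902343750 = -0.00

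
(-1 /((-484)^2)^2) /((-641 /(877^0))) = 1 /35175434936576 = 0.00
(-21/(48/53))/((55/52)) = -4823/220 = -21.92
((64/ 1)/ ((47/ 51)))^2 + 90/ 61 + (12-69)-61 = 634173884/ 134749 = 4706.33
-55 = -55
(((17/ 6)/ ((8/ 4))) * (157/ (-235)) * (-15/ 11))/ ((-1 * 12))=-2669/ 24816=-0.11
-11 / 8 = -1.38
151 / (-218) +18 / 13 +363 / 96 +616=28134737 / 45344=620.47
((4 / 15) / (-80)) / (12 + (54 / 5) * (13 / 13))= -1 / 6840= -0.00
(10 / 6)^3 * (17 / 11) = 2125 / 297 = 7.15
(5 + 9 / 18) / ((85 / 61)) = 671 / 170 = 3.95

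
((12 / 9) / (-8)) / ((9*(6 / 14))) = -0.04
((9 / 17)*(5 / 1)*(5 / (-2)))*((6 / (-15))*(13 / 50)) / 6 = 39 / 340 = 0.11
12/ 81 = 4/ 27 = 0.15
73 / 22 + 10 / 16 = 3.94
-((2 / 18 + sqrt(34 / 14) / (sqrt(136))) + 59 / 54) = -65 / 54-sqrt(14) / 28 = -1.34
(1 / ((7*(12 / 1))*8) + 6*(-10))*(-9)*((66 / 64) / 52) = 3991581 / 372736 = 10.71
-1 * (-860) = 860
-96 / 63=-32 / 21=-1.52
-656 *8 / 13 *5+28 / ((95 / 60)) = -2000.78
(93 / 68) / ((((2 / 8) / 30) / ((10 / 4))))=6975 / 17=410.29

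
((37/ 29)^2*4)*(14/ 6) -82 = -66.81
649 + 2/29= 18823/29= 649.07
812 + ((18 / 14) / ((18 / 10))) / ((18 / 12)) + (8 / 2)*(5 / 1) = 17482 / 21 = 832.48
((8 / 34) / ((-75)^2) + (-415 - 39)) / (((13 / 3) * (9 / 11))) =-477551206 / 3729375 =-128.05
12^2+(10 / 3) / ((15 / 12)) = 440 / 3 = 146.67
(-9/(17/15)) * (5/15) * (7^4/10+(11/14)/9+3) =-76604/119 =-643.73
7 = 7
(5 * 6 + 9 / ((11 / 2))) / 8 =87 / 22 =3.95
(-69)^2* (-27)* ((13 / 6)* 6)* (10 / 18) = -928395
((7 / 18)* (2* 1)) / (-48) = -7 / 432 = -0.02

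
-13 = -13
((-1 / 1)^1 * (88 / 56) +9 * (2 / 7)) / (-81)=-1 / 81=-0.01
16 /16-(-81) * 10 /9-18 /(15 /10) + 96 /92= 1841 /23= 80.04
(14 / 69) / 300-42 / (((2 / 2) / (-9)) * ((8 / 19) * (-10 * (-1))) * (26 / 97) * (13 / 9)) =3244675469 / 13993200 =231.88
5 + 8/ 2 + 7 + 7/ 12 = 199/ 12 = 16.58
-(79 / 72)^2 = -6241 / 5184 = -1.20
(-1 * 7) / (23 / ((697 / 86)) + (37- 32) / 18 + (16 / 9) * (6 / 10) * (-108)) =439110 / 7031051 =0.06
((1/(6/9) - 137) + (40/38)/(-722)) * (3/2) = -5576427/27436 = -203.25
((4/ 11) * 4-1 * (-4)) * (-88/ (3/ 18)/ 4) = -720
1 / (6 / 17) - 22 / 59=871 / 354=2.46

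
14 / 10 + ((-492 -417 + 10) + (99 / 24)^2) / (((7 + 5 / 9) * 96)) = 128143 / 696320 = 0.18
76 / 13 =5.85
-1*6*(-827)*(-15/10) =-7443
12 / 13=0.92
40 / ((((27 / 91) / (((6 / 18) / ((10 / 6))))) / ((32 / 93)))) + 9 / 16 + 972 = 39446407 / 40176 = 981.84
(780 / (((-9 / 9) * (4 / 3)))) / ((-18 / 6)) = 195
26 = 26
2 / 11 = 0.18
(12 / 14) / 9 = 2 / 21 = 0.10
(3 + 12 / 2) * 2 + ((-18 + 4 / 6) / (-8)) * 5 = 173 / 6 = 28.83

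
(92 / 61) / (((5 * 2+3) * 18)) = 46 / 7137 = 0.01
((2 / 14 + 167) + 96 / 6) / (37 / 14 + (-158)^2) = 2564 / 349533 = 0.01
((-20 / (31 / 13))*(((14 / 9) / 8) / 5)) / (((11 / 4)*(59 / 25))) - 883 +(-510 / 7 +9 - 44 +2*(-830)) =-3360017176 / 1267497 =-2650.91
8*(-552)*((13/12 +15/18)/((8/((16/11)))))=-16928/11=-1538.91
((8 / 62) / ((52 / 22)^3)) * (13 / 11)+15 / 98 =42257 / 256711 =0.16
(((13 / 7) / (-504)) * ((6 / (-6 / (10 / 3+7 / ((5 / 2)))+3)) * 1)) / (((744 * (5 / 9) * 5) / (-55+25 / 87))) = 5083 / 17557470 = 0.00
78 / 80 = 39 / 40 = 0.98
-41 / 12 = -3.42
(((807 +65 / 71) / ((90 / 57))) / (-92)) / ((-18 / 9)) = 23693 / 8520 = 2.78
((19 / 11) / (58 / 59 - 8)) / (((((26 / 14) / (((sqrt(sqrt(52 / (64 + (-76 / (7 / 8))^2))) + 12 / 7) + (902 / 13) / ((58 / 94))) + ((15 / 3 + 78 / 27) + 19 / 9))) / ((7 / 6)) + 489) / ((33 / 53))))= -12524718791081666335907658707977006798321 / 39961112674559993194273521535345016728466946 - 567492937718670936741593945120*13^(1 / 4)*233^(3 / 4)*sqrt(35) / 19980556337279996597136760767672508364233473 - 12882669055697008812542662*13^(3 / 4)*233^(1 / 4)*sqrt(35) / 19980556337279996597136760767672508364233473 + 15996212982535019944554364520*sqrt(3029) / 19980556337279996597136760767672508364233473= -0.00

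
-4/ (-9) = 4/ 9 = 0.44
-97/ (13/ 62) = -6014/ 13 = -462.62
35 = 35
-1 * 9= -9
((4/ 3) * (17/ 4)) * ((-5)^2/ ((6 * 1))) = 425/ 18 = 23.61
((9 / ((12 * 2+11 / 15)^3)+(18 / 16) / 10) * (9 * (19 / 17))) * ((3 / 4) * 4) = 237012822387 / 69448142960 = 3.41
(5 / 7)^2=25 / 49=0.51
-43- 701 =-744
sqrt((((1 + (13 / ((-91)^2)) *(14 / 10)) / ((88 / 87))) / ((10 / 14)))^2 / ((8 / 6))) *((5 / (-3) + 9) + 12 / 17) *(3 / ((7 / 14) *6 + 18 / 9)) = 203319 *sqrt(3) / 60775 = 5.79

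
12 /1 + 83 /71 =935 /71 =13.17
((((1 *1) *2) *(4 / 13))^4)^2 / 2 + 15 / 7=12294681071 / 5710115047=2.15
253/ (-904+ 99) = -11/ 35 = -0.31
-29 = -29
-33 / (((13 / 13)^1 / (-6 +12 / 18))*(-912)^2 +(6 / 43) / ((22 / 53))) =5203 / 24588379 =0.00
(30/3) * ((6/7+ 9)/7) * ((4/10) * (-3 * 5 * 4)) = -16560/49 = -337.96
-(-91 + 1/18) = 1637/18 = 90.94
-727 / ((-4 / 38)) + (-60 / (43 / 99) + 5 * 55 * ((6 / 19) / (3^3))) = 99582809 / 14706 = 6771.58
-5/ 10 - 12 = -25/ 2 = -12.50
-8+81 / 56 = -367 / 56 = -6.55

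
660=660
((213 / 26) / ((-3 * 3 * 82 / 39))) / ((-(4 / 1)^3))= 0.01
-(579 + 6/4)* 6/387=-9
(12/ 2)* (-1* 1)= -6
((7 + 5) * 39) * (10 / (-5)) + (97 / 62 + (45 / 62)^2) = -3589945 / 3844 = -933.91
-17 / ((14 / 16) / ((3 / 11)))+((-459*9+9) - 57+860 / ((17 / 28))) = -3623087 / 1309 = -2767.83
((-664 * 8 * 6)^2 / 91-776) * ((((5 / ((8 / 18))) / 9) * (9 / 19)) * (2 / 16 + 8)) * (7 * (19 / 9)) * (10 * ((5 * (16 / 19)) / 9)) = 634846105000 / 171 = 3712550321.64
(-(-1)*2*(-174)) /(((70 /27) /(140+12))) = -714096 /35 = -20402.74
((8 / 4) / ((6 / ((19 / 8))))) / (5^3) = 19 / 3000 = 0.01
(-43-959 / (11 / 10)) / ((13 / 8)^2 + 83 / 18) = -5796288 / 45947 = -126.15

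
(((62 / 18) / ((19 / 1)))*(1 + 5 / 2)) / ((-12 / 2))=-217 / 2052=-0.11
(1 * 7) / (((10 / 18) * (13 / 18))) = 1134 / 65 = 17.45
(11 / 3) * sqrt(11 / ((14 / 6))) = 11 * sqrt(231) / 21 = 7.96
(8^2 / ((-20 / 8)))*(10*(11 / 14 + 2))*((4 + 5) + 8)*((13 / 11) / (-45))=318.39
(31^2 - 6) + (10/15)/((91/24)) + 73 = 93564/91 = 1028.18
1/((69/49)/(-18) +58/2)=294/8503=0.03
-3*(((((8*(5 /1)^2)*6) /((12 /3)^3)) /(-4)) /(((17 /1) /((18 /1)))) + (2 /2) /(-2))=16.39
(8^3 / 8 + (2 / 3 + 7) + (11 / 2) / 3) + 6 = 159 / 2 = 79.50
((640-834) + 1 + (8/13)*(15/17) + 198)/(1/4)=4900/221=22.17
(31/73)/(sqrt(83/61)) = 31*sqrt(5063)/6059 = 0.36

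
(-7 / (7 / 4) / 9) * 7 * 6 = -56 / 3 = -18.67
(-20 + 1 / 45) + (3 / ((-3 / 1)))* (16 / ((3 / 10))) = -3299 / 45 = -73.31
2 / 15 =0.13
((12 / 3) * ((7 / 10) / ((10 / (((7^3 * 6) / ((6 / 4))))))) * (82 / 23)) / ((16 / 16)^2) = 787528 / 575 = 1369.61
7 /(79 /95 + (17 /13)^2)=112385 /40806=2.75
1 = 1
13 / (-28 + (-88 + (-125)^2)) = 0.00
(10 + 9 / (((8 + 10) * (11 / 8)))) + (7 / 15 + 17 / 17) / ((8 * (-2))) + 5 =20159 / 1320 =15.27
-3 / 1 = -3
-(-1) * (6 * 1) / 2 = 3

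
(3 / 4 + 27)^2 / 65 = 12321 / 1040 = 11.85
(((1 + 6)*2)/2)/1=7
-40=-40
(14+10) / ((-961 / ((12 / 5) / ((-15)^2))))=-0.00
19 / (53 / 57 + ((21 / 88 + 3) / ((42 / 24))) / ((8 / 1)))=1334256 / 81541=16.36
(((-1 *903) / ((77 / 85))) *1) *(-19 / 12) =69445 / 44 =1578.30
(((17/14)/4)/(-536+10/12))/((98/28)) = -0.00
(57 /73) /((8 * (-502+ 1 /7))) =-133 /683864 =-0.00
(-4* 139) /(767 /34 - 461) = 18904 /14907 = 1.27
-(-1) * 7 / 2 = 7 / 2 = 3.50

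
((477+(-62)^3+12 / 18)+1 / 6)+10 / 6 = -475697 / 2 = -237848.50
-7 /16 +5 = 73 /16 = 4.56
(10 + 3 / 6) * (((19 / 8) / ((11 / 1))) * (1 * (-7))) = -2793 / 176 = -15.87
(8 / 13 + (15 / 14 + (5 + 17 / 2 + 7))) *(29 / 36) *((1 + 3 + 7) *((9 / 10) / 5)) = 644061 / 18200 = 35.39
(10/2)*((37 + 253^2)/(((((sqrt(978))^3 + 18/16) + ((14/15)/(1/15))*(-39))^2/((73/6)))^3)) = 456803879666132331380905570562796054118400*sqrt(978)/189123637127240018597149202320491815435162325150693614322888603 + 1207274142984140938343861553575175122113986560/1702112734145160167374342820884426338916460926356242528905997427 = 0.00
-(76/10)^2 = -1444/25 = -57.76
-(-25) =25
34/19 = 1.79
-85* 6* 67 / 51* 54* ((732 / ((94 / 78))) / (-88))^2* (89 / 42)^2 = -405487497985245 / 52388644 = -7739988.42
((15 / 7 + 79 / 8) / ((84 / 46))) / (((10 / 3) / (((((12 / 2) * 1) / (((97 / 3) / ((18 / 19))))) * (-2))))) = -1253799 / 1806140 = -0.69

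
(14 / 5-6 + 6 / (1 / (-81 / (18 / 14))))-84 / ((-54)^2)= -463193 / 1215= -381.23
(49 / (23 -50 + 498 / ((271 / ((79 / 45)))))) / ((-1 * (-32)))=-199185 / 3092512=-0.06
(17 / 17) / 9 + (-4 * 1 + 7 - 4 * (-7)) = 280 / 9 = 31.11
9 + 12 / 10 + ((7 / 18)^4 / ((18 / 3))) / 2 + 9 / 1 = 120944357 / 6298560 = 19.20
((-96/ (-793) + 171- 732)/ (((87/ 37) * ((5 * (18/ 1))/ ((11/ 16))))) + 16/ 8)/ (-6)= -5889947/ 198694080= -0.03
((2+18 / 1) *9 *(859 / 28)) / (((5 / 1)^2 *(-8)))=-7731 / 280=-27.61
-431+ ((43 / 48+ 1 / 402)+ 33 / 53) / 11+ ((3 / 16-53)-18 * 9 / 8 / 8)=-607733513 / 1249952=-486.21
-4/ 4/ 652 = -0.00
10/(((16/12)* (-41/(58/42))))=-145/574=-0.25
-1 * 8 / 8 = -1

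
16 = 16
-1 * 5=-5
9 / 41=0.22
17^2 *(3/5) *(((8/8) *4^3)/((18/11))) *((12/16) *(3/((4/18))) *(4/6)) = 228888/5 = 45777.60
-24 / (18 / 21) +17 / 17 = -27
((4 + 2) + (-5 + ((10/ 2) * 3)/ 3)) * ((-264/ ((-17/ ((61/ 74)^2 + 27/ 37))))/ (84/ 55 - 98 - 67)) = -0.80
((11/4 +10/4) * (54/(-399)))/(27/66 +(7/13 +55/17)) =-0.17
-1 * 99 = -99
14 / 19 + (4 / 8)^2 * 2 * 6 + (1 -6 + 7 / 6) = -11 / 114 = -0.10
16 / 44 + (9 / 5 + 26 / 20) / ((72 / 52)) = 2.60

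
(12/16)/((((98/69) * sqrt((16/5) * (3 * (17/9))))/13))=2691 * sqrt(255)/26656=1.61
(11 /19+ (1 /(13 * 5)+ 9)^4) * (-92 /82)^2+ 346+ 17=4948261443212589 /570131111875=8679.16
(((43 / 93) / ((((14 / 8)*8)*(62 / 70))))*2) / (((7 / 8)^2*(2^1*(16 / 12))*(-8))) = -215 / 47089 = -0.00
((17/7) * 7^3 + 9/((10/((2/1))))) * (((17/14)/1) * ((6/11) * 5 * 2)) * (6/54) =614.35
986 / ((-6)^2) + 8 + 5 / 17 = 10919 / 306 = 35.68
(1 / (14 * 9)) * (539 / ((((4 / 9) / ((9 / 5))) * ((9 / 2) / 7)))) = 539 / 20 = 26.95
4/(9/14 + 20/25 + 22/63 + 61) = 2520/39559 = 0.06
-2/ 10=-1/ 5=-0.20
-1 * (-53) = 53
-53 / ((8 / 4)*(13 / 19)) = -38.73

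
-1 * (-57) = 57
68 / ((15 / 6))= 136 / 5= 27.20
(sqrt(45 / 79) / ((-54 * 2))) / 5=-sqrt(395) / 14220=-0.00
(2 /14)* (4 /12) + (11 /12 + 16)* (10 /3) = 7111 /126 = 56.44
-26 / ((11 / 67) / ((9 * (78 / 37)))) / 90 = -67938 / 2035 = -33.38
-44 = -44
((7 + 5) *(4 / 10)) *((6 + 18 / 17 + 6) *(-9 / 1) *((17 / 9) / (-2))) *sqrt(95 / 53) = 2664 *sqrt(5035) / 265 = 713.33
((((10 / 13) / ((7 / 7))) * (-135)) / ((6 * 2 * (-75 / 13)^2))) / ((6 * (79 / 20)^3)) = -1040 / 1479117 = -0.00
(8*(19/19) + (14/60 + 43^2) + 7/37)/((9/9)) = 2061739/1110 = 1857.42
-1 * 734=-734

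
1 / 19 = 0.05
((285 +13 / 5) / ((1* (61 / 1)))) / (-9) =-1438 / 2745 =-0.52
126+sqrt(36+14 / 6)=sqrt(345) / 3+126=132.19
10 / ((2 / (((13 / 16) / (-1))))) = -4.06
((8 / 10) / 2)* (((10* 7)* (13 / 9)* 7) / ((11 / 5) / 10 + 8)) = 127400 / 3699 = 34.44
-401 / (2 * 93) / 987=-401 / 183582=-0.00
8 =8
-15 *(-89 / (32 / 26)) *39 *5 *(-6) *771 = -7827712425 / 8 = -978464053.12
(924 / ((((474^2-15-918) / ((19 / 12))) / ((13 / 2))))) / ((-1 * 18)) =-1463 / 619596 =-0.00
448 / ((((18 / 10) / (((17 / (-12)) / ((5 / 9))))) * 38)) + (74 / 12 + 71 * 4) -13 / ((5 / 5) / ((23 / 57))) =30577 / 114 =268.22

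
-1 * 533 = -533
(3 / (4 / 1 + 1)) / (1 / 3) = 9 / 5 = 1.80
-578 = -578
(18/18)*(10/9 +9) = 91/9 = 10.11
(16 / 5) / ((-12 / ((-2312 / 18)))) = 4624 / 135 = 34.25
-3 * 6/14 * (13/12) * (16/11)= -156/77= -2.03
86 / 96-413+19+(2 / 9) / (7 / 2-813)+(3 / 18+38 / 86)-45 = -4385830039 / 10024848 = -437.50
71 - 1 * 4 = 67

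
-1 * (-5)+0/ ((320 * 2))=5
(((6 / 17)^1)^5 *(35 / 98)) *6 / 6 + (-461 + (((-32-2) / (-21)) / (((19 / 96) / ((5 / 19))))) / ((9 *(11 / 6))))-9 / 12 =-218628167494169 / 473613180348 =-461.62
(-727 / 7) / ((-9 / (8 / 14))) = 2908 / 441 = 6.59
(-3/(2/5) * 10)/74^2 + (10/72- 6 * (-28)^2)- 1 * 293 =-123132989/24642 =-4996.87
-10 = -10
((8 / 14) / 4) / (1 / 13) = 13 / 7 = 1.86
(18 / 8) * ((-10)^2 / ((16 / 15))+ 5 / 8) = 6795 / 32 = 212.34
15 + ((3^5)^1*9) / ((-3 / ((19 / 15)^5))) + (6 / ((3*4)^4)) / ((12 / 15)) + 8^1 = -101695162103 / 43200000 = -2354.05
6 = 6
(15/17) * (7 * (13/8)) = 1365/136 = 10.04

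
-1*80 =-80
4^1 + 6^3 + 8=228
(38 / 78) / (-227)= -19 / 8853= -0.00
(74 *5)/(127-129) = -185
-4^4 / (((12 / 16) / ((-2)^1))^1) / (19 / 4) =8192 / 57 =143.72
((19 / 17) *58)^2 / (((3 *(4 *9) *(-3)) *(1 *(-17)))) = 303601 / 397953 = 0.76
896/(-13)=-896/13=-68.92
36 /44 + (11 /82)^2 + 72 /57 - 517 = -723598143 /1405316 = -514.90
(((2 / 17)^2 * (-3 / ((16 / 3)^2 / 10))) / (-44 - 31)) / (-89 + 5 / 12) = -27 / 12288280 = -0.00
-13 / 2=-6.50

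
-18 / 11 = -1.64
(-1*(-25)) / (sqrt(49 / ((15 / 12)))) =25*sqrt(5) / 14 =3.99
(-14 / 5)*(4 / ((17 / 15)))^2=-10080 / 289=-34.88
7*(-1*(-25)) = 175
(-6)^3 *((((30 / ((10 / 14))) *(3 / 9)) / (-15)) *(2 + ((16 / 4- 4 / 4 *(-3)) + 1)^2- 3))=63504 / 5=12700.80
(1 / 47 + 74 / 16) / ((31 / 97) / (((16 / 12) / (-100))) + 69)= 169459 / 1642368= 0.10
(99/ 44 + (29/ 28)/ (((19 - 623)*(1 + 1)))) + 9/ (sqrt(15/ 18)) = 76075/ 33824 + 9*sqrt(30)/ 5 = 12.11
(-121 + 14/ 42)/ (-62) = 181/ 93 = 1.95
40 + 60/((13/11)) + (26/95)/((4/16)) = 91.86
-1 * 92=-92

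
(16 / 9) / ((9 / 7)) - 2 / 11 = 1070 / 891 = 1.20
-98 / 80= -49 / 40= -1.22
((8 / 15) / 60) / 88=1 / 9900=0.00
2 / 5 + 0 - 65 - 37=-508 / 5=-101.60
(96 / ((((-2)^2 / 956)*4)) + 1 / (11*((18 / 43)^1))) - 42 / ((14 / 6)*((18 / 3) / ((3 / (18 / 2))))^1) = 1135573 / 198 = 5735.22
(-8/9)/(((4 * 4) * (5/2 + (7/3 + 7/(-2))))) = -1/24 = -0.04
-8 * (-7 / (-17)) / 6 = -28 / 51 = -0.55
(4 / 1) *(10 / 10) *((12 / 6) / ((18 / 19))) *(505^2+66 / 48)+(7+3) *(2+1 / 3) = 38764429 / 18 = 2153579.39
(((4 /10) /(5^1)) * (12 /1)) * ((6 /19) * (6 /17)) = 864 /8075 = 0.11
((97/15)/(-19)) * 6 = -194/95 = -2.04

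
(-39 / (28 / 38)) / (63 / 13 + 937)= -9633 / 171416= -0.06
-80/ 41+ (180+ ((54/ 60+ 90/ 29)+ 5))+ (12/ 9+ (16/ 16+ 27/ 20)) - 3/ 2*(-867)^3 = 13947993518341/ 14268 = 977571735.24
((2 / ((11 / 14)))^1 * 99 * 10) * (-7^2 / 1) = -123480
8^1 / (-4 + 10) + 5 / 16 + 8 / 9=365 / 144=2.53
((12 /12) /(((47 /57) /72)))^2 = 16842816 /2209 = 7624.63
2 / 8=1 / 4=0.25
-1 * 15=-15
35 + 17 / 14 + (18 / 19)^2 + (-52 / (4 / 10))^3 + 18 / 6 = -11103435275 / 5054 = -2196959.89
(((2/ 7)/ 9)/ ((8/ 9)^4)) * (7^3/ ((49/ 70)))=25515/ 1024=24.92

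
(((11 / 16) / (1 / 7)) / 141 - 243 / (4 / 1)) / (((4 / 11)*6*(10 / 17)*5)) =-1024573 / 108288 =-9.46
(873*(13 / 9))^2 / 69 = 1590121 / 69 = 23045.23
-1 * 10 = -10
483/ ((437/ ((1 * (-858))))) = -18018/ 19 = -948.32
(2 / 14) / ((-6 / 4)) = -0.10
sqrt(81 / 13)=9 * sqrt(13) / 13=2.50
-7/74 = -0.09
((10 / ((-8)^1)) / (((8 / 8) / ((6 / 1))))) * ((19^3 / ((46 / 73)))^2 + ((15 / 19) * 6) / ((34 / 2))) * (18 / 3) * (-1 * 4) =3644033518875015 / 170867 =21326724990.05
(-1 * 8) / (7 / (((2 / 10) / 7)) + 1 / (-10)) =-80 / 2449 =-0.03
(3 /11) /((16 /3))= 0.05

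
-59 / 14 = -4.21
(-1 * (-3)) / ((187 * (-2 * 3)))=-1 / 374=-0.00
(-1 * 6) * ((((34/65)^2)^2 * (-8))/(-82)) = -32072064/731875625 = -0.04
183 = 183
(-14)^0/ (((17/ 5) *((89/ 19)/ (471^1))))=44745/ 1513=29.57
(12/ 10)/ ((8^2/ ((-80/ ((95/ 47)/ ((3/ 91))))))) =-423/ 17290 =-0.02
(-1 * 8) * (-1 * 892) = 7136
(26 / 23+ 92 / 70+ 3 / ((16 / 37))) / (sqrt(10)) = 120843*sqrt(10) / 128800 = 2.97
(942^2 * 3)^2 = 7086733816464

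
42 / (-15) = -14 / 5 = -2.80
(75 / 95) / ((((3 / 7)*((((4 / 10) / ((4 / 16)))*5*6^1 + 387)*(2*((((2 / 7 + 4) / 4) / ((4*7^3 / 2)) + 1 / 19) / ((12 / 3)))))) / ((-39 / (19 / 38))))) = -3495856 / 286781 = -12.19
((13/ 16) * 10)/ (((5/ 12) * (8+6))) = 39/ 28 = 1.39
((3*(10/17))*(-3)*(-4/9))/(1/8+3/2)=1.45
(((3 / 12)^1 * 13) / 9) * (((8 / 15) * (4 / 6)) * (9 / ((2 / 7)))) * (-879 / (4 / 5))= -26663 / 6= -4443.83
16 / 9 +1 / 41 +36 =13949 / 369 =37.80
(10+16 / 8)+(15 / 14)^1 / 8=1359 / 112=12.13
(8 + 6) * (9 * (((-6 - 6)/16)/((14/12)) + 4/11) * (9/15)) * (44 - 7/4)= -196209/220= -891.86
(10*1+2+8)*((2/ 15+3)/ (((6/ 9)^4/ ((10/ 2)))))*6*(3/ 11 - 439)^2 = 221665201830/ 121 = 1831943816.78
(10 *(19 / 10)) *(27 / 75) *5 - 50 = -79 / 5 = -15.80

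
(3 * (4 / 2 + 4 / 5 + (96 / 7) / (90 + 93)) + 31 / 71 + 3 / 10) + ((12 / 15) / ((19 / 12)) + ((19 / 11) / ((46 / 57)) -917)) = -659440413213 / 728669095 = -904.99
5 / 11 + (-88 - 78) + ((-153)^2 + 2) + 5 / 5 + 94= 256745 / 11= 23340.45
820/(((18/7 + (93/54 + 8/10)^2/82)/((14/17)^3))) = 10461521952000/60509996639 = 172.89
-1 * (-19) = 19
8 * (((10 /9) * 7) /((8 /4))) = 280 /9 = 31.11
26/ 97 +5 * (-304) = -147414/ 97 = -1519.73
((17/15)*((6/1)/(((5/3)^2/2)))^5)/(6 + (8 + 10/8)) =333047697408/2978515625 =111.82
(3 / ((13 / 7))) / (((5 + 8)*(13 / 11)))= 231 / 2197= 0.11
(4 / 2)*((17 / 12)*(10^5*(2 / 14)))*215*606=36915500000 / 7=5273642857.14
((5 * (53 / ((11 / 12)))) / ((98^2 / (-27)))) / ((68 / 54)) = -579555 / 897974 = -0.65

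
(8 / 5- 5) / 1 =-17 / 5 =-3.40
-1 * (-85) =85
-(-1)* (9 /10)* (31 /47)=279 /470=0.59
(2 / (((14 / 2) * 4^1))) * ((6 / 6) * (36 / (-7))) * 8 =-144 / 49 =-2.94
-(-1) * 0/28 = 0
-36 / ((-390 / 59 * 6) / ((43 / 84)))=2537 / 5460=0.46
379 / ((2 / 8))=1516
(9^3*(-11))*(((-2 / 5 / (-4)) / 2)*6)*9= -216513 / 10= -21651.30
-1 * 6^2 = -36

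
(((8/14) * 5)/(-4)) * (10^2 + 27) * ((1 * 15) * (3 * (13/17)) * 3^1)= -1114425/119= -9364.92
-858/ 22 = -39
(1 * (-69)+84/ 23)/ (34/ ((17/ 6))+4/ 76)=-28557/ 5267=-5.42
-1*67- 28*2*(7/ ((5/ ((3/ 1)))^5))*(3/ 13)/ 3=-2817131/ 40625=-69.34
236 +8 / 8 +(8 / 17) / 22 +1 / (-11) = 44306 / 187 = 236.93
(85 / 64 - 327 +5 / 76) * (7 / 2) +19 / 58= -80352107 / 70528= -1139.29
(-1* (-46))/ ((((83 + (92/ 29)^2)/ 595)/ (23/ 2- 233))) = -65142.71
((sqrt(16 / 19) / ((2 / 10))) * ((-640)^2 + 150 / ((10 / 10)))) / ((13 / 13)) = 1880061.94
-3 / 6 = -1 / 2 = -0.50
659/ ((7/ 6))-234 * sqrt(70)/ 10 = 3954/ 7-117 * sqrt(70)/ 5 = 369.08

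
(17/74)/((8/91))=1547/592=2.61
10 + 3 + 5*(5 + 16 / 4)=58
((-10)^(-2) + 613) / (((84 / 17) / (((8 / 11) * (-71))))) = -73990307 / 11550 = -6406.09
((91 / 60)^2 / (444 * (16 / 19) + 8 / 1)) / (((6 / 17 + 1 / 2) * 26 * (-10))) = -205751 / 7575264000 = -0.00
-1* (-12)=12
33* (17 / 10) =561 / 10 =56.10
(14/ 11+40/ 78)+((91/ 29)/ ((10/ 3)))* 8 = 579538/ 62205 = 9.32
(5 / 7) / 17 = 5 / 119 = 0.04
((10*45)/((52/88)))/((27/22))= 24200/39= 620.51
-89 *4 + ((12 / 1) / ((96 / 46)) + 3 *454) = 4047 / 4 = 1011.75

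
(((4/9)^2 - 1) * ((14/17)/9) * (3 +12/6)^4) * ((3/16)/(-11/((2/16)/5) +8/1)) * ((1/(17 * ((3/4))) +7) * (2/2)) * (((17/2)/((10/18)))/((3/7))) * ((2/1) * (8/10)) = 28744625/3569184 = 8.05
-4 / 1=-4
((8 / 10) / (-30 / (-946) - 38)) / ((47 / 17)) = -32164 / 4220365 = -0.01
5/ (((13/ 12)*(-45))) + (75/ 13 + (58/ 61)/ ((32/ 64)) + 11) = 3398/ 183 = 18.57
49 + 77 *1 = 126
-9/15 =-0.60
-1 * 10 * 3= -30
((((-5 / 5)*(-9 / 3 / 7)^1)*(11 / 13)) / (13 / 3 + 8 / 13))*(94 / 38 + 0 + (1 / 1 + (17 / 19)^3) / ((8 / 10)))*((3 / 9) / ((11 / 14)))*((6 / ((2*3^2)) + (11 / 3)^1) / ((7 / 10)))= 1086240 / 1323787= 0.82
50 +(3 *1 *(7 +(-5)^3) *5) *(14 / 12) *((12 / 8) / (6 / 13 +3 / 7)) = -185215 / 54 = -3429.91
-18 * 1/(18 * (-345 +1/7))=7/2414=0.00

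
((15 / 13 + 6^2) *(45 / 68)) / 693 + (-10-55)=-631715 / 9724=-64.96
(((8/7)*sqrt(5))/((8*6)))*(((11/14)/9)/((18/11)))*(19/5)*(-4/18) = -2299*sqrt(5)/2143260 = -0.00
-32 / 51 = -0.63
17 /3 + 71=76.67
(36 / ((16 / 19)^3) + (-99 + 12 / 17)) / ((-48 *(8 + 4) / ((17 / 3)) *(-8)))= -220559 / 4718592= -0.05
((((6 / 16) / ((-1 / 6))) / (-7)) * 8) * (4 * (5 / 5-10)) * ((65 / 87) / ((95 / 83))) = -233064 / 3857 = -60.43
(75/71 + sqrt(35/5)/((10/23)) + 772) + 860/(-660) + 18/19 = 23 * sqrt(7)/10 + 34398316/44517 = 778.79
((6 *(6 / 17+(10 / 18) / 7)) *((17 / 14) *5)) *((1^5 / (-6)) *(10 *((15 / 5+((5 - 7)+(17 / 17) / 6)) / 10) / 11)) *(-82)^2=-3891515 / 2079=-1871.82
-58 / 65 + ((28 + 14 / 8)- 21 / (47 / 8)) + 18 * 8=169.28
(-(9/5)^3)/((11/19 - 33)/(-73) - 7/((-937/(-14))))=-947422251/55158250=-17.18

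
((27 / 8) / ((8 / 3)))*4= 81 / 16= 5.06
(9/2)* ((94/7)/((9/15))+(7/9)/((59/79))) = 87061/826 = 105.40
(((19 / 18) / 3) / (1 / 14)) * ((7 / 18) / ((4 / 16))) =1862 / 243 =7.66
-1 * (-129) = 129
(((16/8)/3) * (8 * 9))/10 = 24/5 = 4.80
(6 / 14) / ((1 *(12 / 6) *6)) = 1 / 28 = 0.04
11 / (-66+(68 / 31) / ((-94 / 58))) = -16027 / 98134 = -0.16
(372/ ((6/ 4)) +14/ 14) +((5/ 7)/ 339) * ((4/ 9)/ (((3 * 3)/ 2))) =47861077/ 192213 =249.00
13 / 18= 0.72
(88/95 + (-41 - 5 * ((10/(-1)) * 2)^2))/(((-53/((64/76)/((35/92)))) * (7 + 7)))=142641952/23437925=6.09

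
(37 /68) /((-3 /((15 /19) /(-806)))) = 185 /1041352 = 0.00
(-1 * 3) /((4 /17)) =-51 /4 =-12.75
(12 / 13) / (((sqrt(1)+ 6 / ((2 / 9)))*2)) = 3 / 182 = 0.02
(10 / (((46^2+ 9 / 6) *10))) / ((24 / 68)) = 17 / 12705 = 0.00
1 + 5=6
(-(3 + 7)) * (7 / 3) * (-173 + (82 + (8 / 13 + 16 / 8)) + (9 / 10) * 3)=25991 / 13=1999.31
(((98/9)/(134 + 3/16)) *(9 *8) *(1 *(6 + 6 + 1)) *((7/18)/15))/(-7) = -81536/289845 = -0.28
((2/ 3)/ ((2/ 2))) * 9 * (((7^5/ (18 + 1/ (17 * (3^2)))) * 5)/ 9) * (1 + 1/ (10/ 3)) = 11143041/ 2755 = 4044.66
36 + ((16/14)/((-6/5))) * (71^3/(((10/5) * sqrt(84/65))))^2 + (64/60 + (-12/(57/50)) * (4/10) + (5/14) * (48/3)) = -3955096259597243/167580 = -23601242747.33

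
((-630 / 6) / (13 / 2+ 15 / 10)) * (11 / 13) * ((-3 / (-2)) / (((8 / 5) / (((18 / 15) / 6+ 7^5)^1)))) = -72796185 / 416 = -174990.83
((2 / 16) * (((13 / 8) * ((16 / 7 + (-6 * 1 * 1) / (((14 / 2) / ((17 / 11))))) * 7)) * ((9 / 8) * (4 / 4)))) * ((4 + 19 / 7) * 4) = 203463 / 4928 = 41.29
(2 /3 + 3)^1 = 3.67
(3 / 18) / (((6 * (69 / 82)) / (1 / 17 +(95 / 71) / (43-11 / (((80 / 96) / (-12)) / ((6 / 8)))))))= 447679 / 202127841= 0.00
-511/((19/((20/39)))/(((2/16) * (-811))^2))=-141740.65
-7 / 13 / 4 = -7 / 52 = -0.13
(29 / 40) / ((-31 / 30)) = -87 / 124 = -0.70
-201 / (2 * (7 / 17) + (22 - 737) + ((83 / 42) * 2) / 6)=430542 / 1528355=0.28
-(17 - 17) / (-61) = 0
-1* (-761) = 761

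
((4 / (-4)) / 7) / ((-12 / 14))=1 / 6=0.17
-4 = -4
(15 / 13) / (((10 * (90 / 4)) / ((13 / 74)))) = 1 / 1110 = 0.00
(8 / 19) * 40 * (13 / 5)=832 / 19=43.79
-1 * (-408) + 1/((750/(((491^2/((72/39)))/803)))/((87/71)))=139658711537/342078000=408.27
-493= -493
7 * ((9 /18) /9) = 7 /18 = 0.39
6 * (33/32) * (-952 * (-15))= 176715/2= 88357.50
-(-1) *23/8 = 23/8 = 2.88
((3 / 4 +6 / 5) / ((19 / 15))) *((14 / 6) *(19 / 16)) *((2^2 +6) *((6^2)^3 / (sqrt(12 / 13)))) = 331695 *sqrt(39) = 2071434.61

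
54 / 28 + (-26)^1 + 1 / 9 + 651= 79007 / 126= 627.04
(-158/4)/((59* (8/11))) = -869/944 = -0.92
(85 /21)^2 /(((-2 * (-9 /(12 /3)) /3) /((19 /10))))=27455 /1323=20.75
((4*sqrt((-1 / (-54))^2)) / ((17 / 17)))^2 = 4 / 729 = 0.01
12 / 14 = 6 / 7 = 0.86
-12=-12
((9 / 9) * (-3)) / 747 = -1 / 249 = -0.00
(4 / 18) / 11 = 2 / 99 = 0.02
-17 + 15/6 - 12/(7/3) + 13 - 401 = -5707/14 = -407.64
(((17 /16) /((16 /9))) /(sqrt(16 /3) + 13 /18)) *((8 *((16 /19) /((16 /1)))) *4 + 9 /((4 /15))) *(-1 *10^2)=1205184825 /3791488-278119575 *sqrt(3) /473936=-698.55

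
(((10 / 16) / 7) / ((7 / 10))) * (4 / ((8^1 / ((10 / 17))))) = 125 / 3332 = 0.04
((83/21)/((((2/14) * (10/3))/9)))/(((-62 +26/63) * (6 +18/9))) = -47061/310400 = -0.15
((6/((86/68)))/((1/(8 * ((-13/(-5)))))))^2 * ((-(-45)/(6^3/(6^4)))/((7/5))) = 24306407424/12943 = 1877957.77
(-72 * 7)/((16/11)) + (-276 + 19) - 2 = -1211/2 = -605.50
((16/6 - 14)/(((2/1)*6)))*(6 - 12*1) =17/3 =5.67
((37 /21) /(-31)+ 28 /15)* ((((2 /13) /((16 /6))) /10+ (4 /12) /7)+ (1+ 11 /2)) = 421577633 /35544600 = 11.86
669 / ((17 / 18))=708.35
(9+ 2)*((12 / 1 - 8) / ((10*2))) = 11 / 5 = 2.20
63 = 63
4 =4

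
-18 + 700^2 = 489982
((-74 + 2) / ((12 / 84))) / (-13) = 504 / 13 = 38.77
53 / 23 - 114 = -2569 / 23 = -111.70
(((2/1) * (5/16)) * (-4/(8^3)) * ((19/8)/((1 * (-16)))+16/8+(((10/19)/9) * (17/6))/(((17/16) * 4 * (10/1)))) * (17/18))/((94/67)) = -693861715/113769971712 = -0.01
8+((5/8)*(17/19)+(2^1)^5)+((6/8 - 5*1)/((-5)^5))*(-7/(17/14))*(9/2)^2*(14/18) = 4801743/118750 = 40.44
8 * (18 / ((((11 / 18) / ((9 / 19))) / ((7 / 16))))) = 10206 / 209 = 48.83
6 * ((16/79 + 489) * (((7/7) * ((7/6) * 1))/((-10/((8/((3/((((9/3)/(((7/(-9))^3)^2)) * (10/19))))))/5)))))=-23472686088/18019505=-1302.63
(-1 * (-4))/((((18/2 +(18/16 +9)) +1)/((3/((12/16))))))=128/161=0.80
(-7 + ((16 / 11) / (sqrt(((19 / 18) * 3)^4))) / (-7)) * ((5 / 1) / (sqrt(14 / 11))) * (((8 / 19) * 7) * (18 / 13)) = -126.98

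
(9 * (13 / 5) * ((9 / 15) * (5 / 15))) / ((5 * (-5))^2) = 117 / 15625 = 0.01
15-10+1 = 6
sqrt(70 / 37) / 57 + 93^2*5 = 43245.02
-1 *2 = -2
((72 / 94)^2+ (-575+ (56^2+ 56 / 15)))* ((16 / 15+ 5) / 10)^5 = 530439048899006429 / 2516189062500000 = 210.81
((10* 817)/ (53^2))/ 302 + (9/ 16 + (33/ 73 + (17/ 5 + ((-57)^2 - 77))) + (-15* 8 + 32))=7650300218619/ 2477088560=3088.42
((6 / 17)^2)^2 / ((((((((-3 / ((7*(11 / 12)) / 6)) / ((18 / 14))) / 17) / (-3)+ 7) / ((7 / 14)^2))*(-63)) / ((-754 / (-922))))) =-49764 / 6960016189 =-0.00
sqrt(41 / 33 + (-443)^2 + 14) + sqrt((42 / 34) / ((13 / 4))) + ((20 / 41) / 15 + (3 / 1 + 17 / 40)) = 2 * sqrt(4641) / 221 + 17011 / 4920 + 4 * sqrt(13358235) / 33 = 447.09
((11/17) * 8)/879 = 88/14943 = 0.01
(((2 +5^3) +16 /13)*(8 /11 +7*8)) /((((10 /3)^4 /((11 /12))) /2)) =135027 /1250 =108.02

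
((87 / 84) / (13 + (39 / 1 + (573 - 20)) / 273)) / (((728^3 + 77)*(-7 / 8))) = -2262 / 11184008671423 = -0.00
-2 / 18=-0.11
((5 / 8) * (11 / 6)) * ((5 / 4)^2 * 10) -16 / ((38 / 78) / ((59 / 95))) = -1727969 / 693120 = -2.49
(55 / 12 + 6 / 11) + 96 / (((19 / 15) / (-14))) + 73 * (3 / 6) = -2556715 / 2508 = -1019.42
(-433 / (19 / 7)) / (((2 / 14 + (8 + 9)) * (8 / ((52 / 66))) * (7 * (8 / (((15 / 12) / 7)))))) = -5629 / 1926144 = -0.00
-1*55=-55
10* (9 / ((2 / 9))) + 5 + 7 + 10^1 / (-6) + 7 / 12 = 4991 / 12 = 415.92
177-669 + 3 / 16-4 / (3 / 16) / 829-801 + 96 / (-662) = -17030078905 / 13171152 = -1292.98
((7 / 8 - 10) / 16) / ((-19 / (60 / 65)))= 219 / 7904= 0.03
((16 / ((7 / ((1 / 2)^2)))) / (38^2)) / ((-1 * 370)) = -1 / 934990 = -0.00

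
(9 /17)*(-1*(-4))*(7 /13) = 252 /221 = 1.14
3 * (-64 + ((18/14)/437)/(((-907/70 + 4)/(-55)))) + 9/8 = -12675081/66424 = -190.82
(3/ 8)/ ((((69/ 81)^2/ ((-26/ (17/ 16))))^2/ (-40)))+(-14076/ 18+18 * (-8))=-1454425174814/ 80874049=-17983.83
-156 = -156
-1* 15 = -15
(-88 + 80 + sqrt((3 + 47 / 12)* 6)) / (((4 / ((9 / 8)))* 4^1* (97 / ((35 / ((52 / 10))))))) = -1575 / 40352 + 1575* sqrt(166) / 645632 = -0.01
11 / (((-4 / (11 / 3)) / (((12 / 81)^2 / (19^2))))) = -484 / 789507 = -0.00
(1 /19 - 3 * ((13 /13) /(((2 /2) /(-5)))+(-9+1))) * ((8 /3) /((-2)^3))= -742 /57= -13.02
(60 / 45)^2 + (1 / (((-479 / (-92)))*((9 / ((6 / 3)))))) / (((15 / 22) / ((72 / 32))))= 41356 / 21555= 1.92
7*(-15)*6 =-630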